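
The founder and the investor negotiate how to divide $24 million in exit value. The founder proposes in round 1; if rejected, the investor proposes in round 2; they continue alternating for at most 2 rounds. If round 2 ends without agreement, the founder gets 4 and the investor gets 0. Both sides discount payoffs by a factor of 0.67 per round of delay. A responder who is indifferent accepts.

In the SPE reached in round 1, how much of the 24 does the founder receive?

10.6

Solve by backward induction from round 2.
Round 2 (the investor proposes): the founder gets 4 if talks fail, so the investor offers 4 and keeps 20.
Round 1 (the founder proposes): the investor can get 20 next round, worth 0.67 × 20 = 13.4 now; the founder offers that and keeps 10.6.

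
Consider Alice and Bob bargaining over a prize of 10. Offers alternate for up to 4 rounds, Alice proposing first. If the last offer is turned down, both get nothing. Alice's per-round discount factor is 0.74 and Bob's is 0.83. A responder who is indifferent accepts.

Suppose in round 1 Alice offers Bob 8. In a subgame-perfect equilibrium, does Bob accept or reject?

Accept

Work out Bob's continuation value if the offer is rejected.
Round 4 (Bob proposes): Alice will accept anything ≥ 0, so Bob offers 0 and keeps 10.
Round 3 (Alice proposes): Bob can get 10 next round, worth 0.83 × 10 = 8.3 now; Alice offers that and keeps 1.7.
Round 2 (Bob proposes): Alice can get 1.7 next round, worth 0.74 × 1.7 = 1.258 now; Bob offers that and keeps 8.742.
So by rejecting in round 1, Bob gets 8.742 next round, worth 0.83 × 8.742 = 7.25586 now.
Offer 8 ≥ 7.25586, so Bob accepts.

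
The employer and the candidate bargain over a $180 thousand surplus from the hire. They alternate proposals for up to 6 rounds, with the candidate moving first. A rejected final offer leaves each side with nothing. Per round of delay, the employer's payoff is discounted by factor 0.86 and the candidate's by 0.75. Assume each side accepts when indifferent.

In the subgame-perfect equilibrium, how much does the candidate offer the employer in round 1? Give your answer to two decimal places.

Round 6 (the employer proposes): rejection yields 0 for the candidate; the employer offers 0 and keeps 180.
Round 5 (the candidate proposes): the employer can get 180 next round, worth 0.86 × 180 = 154.8 now. The candidate offers 154.8 and keeps 180 − 154.8 = 25.2.
Round 4 (the employer proposes): the candidate can get 25.2 next round, worth 0.75 × 25.2 = 18.9 now. The employer offers 18.9 and keeps 180 − 18.9 = 161.1.
Round 3 (the candidate proposes): the employer can get 161.1 next round, worth 0.86 × 161.1 = 138.546 now, so the candidate offers 138.546, keeping 41.454.
Round 2 (the employer proposes): the candidate can get 41.454 next round, worth 0.75 × 41.454 = 31.0905 now. The employer offers 31.0905 and keeps 180 − 31.0905 = 148.9095.
Round 1 (the candidate proposes): the employer can get 148.9095 next round, worth 0.86 × 148.9095 = 128.06217 now; the candidate offers that and keeps 51.93783.

128.06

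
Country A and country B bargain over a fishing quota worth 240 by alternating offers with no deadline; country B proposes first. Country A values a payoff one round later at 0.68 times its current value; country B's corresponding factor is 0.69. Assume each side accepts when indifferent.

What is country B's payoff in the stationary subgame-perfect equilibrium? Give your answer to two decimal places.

When country B proposes, country A accepts any offer worth at least 0.68 times what country A would get by proposing next round; and vice versa.
This gives x = 240 − 0.68y and y = 240 − 0.69x, where x and y are each side's share when it proposes.
Hence (1 − 0.68·0.69)x = 240(1 − 0.68), i.e. 0.5308·x = 76.8.
x ≈ 144.6873; country A's share is 240 − x ≈ 95.3127.

144.69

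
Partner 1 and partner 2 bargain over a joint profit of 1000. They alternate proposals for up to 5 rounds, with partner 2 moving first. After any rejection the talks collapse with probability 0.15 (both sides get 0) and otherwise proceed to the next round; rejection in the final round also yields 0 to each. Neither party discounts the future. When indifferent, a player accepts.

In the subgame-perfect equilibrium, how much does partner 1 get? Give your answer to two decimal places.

Round 5 (partner 2 proposes): partner 1 will accept anything ≥ 0, so partner 2 offers 0 and keeps 1000.
Round 4 (partner 1 proposes): rejecting gives partner 2 an expected 0.85 × 1000 = 850. Partner 1 offers 850 and keeps 1000 − 850 = 150.
Round 3 (partner 2 proposes): rejecting gives partner 1 an expected 0.85 × 150 = 127.5. Partner 2 offers 127.5 and keeps 1000 − 127.5 = 872.5.
Round 2 (partner 1 proposes): rejecting gives partner 2 an expected 0.85 × 872.5 = 741.625, so partner 1 offers 741.625, keeping 258.375.
Round 1 (partner 2 proposes): rejecting gives partner 1 an expected 0.85 × 258.375 = 219.61875. Partner 2 offers 219.61875 and keeps 1000 − 219.61875 = 780.38125.

219.62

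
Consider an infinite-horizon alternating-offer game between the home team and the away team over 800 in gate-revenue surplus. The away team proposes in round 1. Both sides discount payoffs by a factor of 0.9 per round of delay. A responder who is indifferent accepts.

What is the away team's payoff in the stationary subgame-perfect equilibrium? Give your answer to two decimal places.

421.05

Let x be the away team's share when the away team proposes and y be the home team's share when the home team proposes.
The home team accepts iff offered ≥ 0.9·y, so x = 800 − 0.9y. Symmetrically y = 800 − 0.9x.
Substituting: x = 800 − 0.9(800 − 0.9x), giving x(1 − 0.9·0.9) = 800(1 − 0.9).
So x = 800 × 0.1 / 0.19 ≈ 421.0526, and the home team receives 800 − x ≈ 378.9474.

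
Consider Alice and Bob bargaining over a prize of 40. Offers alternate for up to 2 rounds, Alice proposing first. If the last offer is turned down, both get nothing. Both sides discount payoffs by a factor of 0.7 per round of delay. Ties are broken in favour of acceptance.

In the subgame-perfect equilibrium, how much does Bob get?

28

Round 2 (Bob proposes): Alice will accept anything ≥ 0, so Bob offers 0 and keeps 40.
Round 1 (Alice proposes): Bob can get 40 next round, worth 0.7 × 40 = 28 now. Alice offers 28 and keeps 40 − 28 = 12.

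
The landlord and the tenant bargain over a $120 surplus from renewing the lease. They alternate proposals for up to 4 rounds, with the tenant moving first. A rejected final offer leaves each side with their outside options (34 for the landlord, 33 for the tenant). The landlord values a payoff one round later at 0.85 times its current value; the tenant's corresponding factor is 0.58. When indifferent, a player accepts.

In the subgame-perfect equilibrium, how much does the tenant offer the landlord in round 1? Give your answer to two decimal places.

Round 4 (the landlord proposes): the tenant gets 33 if talks fail, so the landlord offers 33 and keeps 87.
Round 3 (the tenant proposes): the landlord can get 87 next round, worth 0.85 × 87 = 73.95 now. The tenant offers 73.95 and keeps 120 − 73.95 = 46.05.
Round 2 (the landlord proposes): the tenant can get 46.05 next round, worth 0.58 × 46.05 = 26.709 now, so the landlord offers 26.709, keeping 93.291.
Round 1 (the tenant proposes): the landlord can get 93.291 next round, worth 0.85 × 93.291 = 79.29735 now. The tenant offers 79.29735 and keeps 120 − 79.29735 = 40.70265.

79.30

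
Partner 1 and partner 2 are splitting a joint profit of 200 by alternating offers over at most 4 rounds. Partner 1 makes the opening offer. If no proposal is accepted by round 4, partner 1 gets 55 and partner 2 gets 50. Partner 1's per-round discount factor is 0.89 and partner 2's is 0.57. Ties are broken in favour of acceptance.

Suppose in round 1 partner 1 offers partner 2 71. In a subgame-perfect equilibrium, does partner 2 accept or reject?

Accept

Round 4 (partner 2 proposes): partner 1 gets 55 if talks fail, so partner 2 offers 55 and keeps 145.
Round 3 (partner 1 proposes): partner 2 can get 145 next round, worth 0.57 × 145 = 82.65 now. Partner 1 offers 82.65 and keeps 200 − 82.65 = 117.35.
Round 2 (partner 2 proposes): partner 1 can get 117.35 next round, worth 0.89 × 117.35 = 104.4415 now. Partner 2 offers 104.4415 and keeps 200 − 104.4415 = 95.5585.
So by rejecting in round 1, partner 2 gets 95.5585 next round, worth 0.57 × 95.5585 = 54.468345 now.
Offer 71 ≥ 54.468345, so partner 2 accepts.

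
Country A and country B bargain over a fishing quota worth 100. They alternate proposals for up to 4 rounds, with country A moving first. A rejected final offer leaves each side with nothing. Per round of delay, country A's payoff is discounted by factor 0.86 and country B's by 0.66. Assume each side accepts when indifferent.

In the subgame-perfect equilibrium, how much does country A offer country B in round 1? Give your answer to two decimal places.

46.70

Round 4 (country B proposes): rejection yields 0 for country A; country B offers 0 and keeps 100.
Round 3 (country A proposes): country B can get 100 next round, worth 0.66 × 100 = 66 now; country A offers that and keeps 34.
Round 2 (country B proposes): country A can get 34 next round, worth 0.86 × 34 = 29.24 now; country B offers that and keeps 70.76.
Round 1 (country A proposes): country B can get 70.76 next round, worth 0.66 × 70.76 = 46.7016 now. Country A offers 46.7016 and keeps 100 − 46.7016 = 53.2984.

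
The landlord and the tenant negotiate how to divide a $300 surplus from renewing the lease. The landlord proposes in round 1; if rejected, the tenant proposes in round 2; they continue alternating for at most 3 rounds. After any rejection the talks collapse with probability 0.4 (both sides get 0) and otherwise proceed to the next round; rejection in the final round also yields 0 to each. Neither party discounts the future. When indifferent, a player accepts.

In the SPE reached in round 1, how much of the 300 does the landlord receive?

Round 3 (the landlord proposes): rejection yields 0 for the tenant; the landlord offers 0 and keeps 300.
Round 2 (the tenant proposes): rejecting gives the landlord an expected 0.6 × 300 = 180. The tenant offers 180 and keeps 300 − 180 = 120.
Round 1 (the landlord proposes): rejecting gives the tenant an expected 0.6 × 120 = 72, so the landlord offers 72, keeping 228.

228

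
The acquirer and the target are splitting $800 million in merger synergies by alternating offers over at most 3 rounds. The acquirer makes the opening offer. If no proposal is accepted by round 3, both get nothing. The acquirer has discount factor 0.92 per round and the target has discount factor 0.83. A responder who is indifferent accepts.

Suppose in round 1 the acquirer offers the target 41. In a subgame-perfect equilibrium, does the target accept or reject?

Reject

Work out the target's continuation value if the offer is rejected.
Round 3 (the acquirer proposes): the target will accept anything ≥ 0, so the acquirer offers 0 and keeps 800.
Round 2 (the target proposes): the acquirer can get 800 next round, worth 0.92 × 800 = 736 now; the target offers that and keeps 64.
So by rejecting in round 1, the target gets 64 next round, worth 0.83 × 64 = 53.12 now.
Offer 41 < 53.12, so the target rejects.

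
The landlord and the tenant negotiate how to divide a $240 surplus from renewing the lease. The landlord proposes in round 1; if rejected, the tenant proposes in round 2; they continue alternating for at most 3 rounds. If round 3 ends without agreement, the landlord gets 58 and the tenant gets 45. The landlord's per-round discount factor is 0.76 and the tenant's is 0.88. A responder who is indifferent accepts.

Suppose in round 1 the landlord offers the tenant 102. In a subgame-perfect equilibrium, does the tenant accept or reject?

Accept

Work out the tenant's continuation value if the offer is rejected.
Round 3 (the landlord proposes): the tenant gets 45 if talks fail, so the landlord offers 45 and keeps 195.
Round 2 (the tenant proposes): the landlord can get 195 next round, worth 0.76 × 195 = 148.2 now; the tenant offers that and keeps 91.8.
So by rejecting in round 1, the tenant gets 91.8 next round, worth 0.88 × 91.8 = 80.784 now.
Offer 102 ≥ 80.784, so the tenant accepts.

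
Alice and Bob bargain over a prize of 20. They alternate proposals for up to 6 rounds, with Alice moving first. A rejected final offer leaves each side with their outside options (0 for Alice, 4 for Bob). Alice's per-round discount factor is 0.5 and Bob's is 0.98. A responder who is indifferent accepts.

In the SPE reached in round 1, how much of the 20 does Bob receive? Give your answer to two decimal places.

Work backward from the last round.
Round 6 (Bob proposes): Alice will accept anything ≥ 0, so Bob offers 0 and keeps 20.
Round 5 (Alice proposes): Bob can get 20 next round, worth 0.98 × 20 = 19.6 now, so Alice offers 19.6, keeping 0.4.
Round 4 (Bob proposes): Alice can get 0.4 next round, worth 0.5 × 0.4 = 0.2 now, so Bob offers 0.2, keeping 19.8.
Round 3 (Alice proposes): Bob can get 19.8 next round, worth 0.98 × 19.8 = 19.404 now, so Alice offers 19.404, keeping 0.596.
Round 2 (Bob proposes): Alice can get 0.596 next round, worth 0.5 × 0.596 = 0.298 now. Bob offers 0.298 and keeps 20 − 0.298 = 19.702.
Round 1 (Alice proposes): Bob can get 19.702 next round, worth 0.98 × 19.702 = 19.30796 now. Alice offers 19.30796 and keeps 20 − 19.30796 = 0.69204.

19.31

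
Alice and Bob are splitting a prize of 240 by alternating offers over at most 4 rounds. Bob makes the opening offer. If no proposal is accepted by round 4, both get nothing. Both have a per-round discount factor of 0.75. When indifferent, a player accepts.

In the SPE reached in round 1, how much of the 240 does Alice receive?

146.25

Round 4 (Alice proposes): Bob will accept anything ≥ 0, so Alice offers 0 and keeps 240.
Round 3 (Bob proposes): Alice can get 240 next round, worth 0.75 × 240 = 180 now. Bob offers 180 and keeps 240 − 180 = 60.
Round 2 (Alice proposes): Bob can get 60 next round, worth 0.75 × 60 = 45 now, so Alice offers 45, keeping 195.
Round 1 (Bob proposes): Alice can get 195 next round, worth 0.75 × 195 = 146.25 now; Bob offers that and keeps 93.75.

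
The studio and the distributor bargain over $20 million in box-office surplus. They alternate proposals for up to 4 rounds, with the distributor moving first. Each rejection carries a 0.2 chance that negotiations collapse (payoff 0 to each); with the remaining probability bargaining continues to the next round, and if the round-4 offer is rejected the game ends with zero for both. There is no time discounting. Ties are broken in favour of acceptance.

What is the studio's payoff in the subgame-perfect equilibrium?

Round 4 (the studio proposes): rejection yields 0 for the distributor; the studio offers 0 and keeps 20.
Round 3 (the distributor proposes): rejecting gives the studio an expected 0.8 × 20 = 16; the distributor offers that and keeps 4.
Round 2 (the studio proposes): rejecting gives the distributor an expected 0.8 × 4 = 3.2. The studio offers 3.2 and keeps 20 − 3.2 = 16.8.
Round 1 (the distributor proposes): rejecting gives the studio an expected 0.8 × 16.8 = 13.44. The distributor offers 13.44 and keeps 20 − 13.44 = 6.56.

13.44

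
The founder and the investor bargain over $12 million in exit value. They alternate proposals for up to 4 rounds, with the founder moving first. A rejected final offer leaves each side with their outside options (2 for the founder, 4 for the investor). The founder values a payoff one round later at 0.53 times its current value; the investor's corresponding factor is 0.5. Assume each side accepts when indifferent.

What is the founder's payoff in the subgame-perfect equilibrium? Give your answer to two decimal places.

7.86

Solve by backward induction from round 4.
Round 4 (the investor proposes): the founder gets 2 if talks fail, so the investor offers 2 and keeps 10.
Round 3 (the founder proposes): the investor can get 10 next round, worth 0.5 × 10 = 5 now. The founder offers 5 and keeps 12 − 5 = 7.
Round 2 (the investor proposes): the founder can get 7 next round, worth 0.53 × 7 = 3.71 now. The investor offers 3.71 and keeps 12 − 3.71 = 8.29.
Round 1 (the founder proposes): the investor can get 8.29 next round, worth 0.5 × 8.29 = 4.145 now. The founder offers 4.145 and keeps 12 − 4.145 = 7.855.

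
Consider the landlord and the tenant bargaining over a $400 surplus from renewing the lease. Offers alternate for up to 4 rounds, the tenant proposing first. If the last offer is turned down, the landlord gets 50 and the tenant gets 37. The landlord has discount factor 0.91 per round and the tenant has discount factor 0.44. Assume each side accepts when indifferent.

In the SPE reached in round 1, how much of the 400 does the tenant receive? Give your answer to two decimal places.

Solve by backward induction from round 4.
Round 4 (the landlord proposes): the tenant gets 37 if talks fail, so the landlord offers 37 and keeps 363.
Round 3 (the tenant proposes): the landlord can get 363 next round, worth 0.91 × 363 = 330.33 now; the tenant offers that and keeps 69.67.
Round 2 (the landlord proposes): the tenant can get 69.67 next round, worth 0.44 × 69.67 = 30.6548 now, so the landlord offers 30.6548, keeping 369.3452.
Round 1 (the tenant proposes): the landlord can get 369.3452 next round, worth 0.91 × 369.3452 = 336.104132 now, so the tenant offers 336.104132, keeping 63.895868.

63.90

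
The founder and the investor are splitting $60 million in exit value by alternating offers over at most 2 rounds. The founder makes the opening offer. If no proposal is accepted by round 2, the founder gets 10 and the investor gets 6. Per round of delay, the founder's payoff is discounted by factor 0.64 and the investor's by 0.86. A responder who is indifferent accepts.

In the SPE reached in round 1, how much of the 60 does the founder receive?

Round 2 (the investor proposes): the founder gets 10 if talks fail, so the investor offers 10 and keeps 50.
Round 1 (the founder proposes): the investor can get 50 next round, worth 0.86 × 50 = 43 now, so the founder offers 43, keeping 17.

17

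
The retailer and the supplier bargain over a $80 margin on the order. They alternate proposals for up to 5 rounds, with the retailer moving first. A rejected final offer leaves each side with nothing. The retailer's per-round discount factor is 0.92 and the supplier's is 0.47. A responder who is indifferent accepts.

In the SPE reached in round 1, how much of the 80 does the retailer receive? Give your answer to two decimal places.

75.69

Round 5 (the retailer proposes): rejection yields 0 for the supplier; the retailer offers 0 and keeps 80.
Round 4 (the supplier proposes): the retailer can get 80 next round, worth 0.92 × 80 = 73.6 now, so the supplier offers 73.6, keeping 6.4.
Round 3 (the retailer proposes): the supplier can get 6.4 next round, worth 0.47 × 6.4 = 3.008 now, so the retailer offers 3.008, keeping 76.992.
Round 2 (the supplier proposes): the retailer can get 76.992 next round, worth 0.92 × 76.992 = 70.83264 now. The supplier offers 70.83264 and keeps 80 − 70.83264 = 9.16736.
Round 1 (the retailer proposes): the supplier can get 9.16736 next round, worth 0.47 × 9.16736 = 4.3086592 now, so the retailer offers 4.3086592, keeping 75.6913408.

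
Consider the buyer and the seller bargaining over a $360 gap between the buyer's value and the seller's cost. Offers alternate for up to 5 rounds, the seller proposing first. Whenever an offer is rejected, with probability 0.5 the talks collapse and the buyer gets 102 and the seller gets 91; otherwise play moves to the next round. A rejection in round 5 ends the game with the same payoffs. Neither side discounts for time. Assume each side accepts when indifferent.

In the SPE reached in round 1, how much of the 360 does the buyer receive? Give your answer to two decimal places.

154.19

Round 5 (the seller proposes): the buyer gets 102 if talks fail, so the seller offers 102 and keeps 258.
Round 4 (the buyer proposes): rejecting gives the seller an expected 0.5 × 258 + 0.5 × 91 = 174.5; the buyer offers that and keeps 185.5.
Round 3 (the seller proposes): rejecting gives the buyer an expected 0.5 × 185.5 + 0.5 × 102 = 143.75. The seller offers 143.75 and keeps 360 − 143.75 = 216.25.
Round 2 (the buyer proposes): rejecting gives the seller an expected 0.5 × 216.25 + 0.5 × 91 = 153.625, so the buyer offers 153.625, keeping 206.375.
Round 1 (the seller proposes): rejecting gives the buyer an expected 0.5 × 206.375 + 0.5 × 102 = 154.1875, so the seller offers 154.1875, keeping 205.8125.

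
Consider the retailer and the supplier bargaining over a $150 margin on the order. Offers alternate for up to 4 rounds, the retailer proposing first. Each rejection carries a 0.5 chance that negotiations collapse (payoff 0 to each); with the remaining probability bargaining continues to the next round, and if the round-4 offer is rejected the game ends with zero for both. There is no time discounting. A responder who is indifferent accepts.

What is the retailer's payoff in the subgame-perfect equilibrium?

By backward induction:
Round 4 (the supplier proposes): the retailer will accept anything ≥ 0, so the supplier offers 0 and keeps 150.
Round 3 (the retailer proposes): rejecting gives the supplier an expected 0.5 × 150 = 75. The retailer offers 75 and keeps 150 − 75 = 75.
Round 2 (the supplier proposes): rejecting gives the retailer an expected 0.5 × 75 = 37.5; the supplier offers that and keeps 112.5.
Round 1 (the retailer proposes): rejecting gives the supplier an expected 0.5 × 112.5 = 56.25, so the retailer offers 56.25, keeping 93.75.

93.75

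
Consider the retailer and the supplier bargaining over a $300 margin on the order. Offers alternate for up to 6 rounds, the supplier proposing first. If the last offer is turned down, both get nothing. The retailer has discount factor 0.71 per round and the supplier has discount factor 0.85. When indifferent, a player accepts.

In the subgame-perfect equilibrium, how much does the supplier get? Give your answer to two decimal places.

171.19

Round 6 (the retailer proposes): the supplier will accept anything ≥ 0, so the retailer offers 0 and keeps 300.
Round 5 (the supplier proposes): the retailer can get 300 next round, worth 0.71 × 300 = 213 now. The supplier offers 213 and keeps 300 − 213 = 87.
Round 4 (the retailer proposes): the supplier can get 87 next round, worth 0.85 × 87 = 73.95 now; the retailer offers that and keeps 226.05.
Round 3 (the supplier proposes): the retailer can get 226.05 next round, worth 0.71 × 226.05 = 160.4955 now. The supplier offers 160.4955 and keeps 300 − 160.4955 = 139.5045.
Round 2 (the retailer proposes): the supplier can get 139.5045 next round, worth 0.85 × 139.5045 = 118.578825 now, so the retailer offers 118.578825, keeping 181.421175.
Round 1 (the supplier proposes): the retailer can get 181.421175 next round, worth 0.71 × 181.421175 = 128.80903425 now; the supplier offers that and keeps 171.19096575.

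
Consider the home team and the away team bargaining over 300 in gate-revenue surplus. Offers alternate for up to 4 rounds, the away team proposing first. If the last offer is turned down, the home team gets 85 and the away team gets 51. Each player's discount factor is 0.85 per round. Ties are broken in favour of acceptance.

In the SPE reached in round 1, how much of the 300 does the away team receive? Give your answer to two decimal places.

Round 4 (the home team proposes): the away team gets 51 if talks fail, so the home team offers 51 and keeps 249.
Round 3 (the away team proposes): the home team can get 249 next round, worth 0.85 × 249 = 211.65 now, so the away team offers 211.65, keeping 88.35.
Round 2 (the home team proposes): the away team can get 88.35 next round, worth 0.85 × 88.35 = 75.0975 now. The home team offers 75.0975 and keeps 300 − 75.0975 = 224.9025.
Round 1 (the away team proposes): the home team can get 224.9025 next round, worth 0.85 × 224.9025 = 191.167125 now; the away team offers that and keeps 108.832875.

108.83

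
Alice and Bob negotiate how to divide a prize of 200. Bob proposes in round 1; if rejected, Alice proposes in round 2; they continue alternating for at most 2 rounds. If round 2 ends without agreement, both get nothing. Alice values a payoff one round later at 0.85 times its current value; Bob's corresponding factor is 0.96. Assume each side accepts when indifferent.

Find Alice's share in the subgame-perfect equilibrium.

170

Solve by backward induction from round 2.
Round 2 (Alice proposes): Bob will accept anything ≥ 0, so Alice offers 0 and keeps 200.
Round 1 (Bob proposes): Alice can get 200 next round, worth 0.85 × 200 = 170 now. Bob offers 170 and keeps 200 − 170 = 30.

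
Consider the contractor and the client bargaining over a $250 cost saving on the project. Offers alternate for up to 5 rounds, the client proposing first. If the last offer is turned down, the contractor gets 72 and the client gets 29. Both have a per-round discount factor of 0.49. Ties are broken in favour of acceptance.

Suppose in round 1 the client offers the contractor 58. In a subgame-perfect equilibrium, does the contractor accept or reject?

Reject

Round 5 (the client proposes): the contractor gets 72 if talks fail, so the client offers 72 and keeps 178.
Round 4 (the contractor proposes): the client can get 178 next round, worth 0.49 × 178 = 87.22 now, so the contractor offers 87.22, keeping 162.78.
Round 3 (the client proposes): the contractor can get 162.78 next round, worth 0.49 × 162.78 = 79.7622 now, so the client offers 79.7622, keeping 170.2378.
Round 2 (the contractor proposes): the client can get 170.2378 next round, worth 0.49 × 170.2378 = 83.416522 now. The contractor offers 83.416522 and keeps 250 − 83.416522 = 166.583478.
So by rejecting in round 1, the contractor gets 166.583478 next round, worth 0.49 × 166.583478 = 81.62590422 now.
Offer 58 < 81.62590422, so the contractor rejects.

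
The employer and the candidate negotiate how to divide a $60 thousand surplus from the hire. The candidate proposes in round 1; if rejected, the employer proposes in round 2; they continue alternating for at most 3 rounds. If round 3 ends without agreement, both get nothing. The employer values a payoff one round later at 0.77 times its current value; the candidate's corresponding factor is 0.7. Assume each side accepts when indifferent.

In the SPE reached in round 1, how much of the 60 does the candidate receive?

Work backward from the last round.
Round 3 (the candidate proposes): the employer will accept anything ≥ 0, so the candidate offers 0 and keeps 60.
Round 2 (the employer proposes): the candidate can get 60 next round, worth 0.7 × 60 = 42 now, so the employer offers 42, keeping 18.
Round 1 (the candidate proposes): the employer can get 18 next round, worth 0.77 × 18 = 13.86 now. The candidate offers 13.86 and keeps 60 − 13.86 = 46.14.

46.14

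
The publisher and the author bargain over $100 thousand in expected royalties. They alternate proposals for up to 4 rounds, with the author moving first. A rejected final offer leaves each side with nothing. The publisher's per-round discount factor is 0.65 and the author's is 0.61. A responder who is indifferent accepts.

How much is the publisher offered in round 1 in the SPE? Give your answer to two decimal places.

51.12

Work backward from the last round.
Round 4 (the publisher proposes): the author will accept anything ≥ 0, so the publisher offers 0 and keeps 100.
Round 3 (the author proposes): the publisher can get 100 next round, worth 0.65 × 100 = 65 now, so the author offers 65, keeping 35.
Round 2 (the publisher proposes): the author can get 35 next round, worth 0.61 × 35 = 21.35 now, so the publisher offers 21.35, keeping 78.65.
Round 1 (the author proposes): the publisher can get 78.65 next round, worth 0.65 × 78.65 = 51.1225 now, so the author offers 51.1225, keeping 48.8775.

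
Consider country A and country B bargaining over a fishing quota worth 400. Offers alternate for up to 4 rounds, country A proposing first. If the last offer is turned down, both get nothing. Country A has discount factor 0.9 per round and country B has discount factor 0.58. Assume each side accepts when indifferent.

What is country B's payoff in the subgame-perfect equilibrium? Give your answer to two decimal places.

Round 4 (country B proposes): rejection yields 0 for country A; country B offers 0 and keeps 400.
Round 3 (country A proposes): country B can get 400 next round, worth 0.58 × 400 = 232 now; country A offers that and keeps 168.
Round 2 (country B proposes): country A can get 168 next round, worth 0.9 × 168 = 151.2 now. Country B offers 151.2 and keeps 400 − 151.2 = 248.8.
Round 1 (country A proposes): country B can get 248.8 next round, worth 0.58 × 248.8 = 144.304 now; country A offers that and keeps 255.696.

144.30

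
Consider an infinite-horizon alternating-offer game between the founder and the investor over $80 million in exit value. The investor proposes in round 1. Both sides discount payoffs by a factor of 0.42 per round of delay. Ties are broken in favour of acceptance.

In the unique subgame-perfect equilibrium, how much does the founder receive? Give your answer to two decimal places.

23.66

In a stationary SPE each proposer offers the other exactly their discounted continuation value.
If the investor keeps x when proposing and the founder keeps y when proposing, then x = 80 − 0.42y and y = 80 − 0.42x.
Solving: x = 80(1 − 0.42) / (1 − 0.42·0.42) = 46.4 / 0.8236 ≈ 56.3380.
The founder gets 80 − 56.3380 ≈ 23.6620.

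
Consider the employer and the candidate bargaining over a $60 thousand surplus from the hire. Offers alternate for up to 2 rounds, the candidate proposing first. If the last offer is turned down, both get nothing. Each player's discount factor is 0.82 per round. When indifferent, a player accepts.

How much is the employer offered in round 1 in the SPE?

49.2

Round 2 (the employer proposes): rejection yields 0 for the candidate; the employer offers 0 and keeps 60.
Round 1 (the candidate proposes): the employer can get 60 next round, worth 0.82 × 60 = 49.2 now, so the candidate offers 49.2, keeping 10.8.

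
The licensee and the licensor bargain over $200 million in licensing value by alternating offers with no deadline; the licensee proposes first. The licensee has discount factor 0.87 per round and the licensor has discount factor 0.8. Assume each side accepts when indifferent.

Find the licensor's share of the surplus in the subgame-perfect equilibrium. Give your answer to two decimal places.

68.42

Let x be the licensee's share when the licensee proposes and y be the licensor's share when the licensor proposes.
The licensor accepts iff offered ≥ 0.8·y, so x = 200 − 0.8y. Symmetrically y = 200 − 0.87x.
Substituting: x = 200 − 0.8(200 − 0.87x), giving x(1 − 0.87·0.8) = 200(1 − 0.8).
So x = 200 × 0.2 / 0.304 ≈ 131.5789, and the licensor receives 200 − x ≈ 68.4211.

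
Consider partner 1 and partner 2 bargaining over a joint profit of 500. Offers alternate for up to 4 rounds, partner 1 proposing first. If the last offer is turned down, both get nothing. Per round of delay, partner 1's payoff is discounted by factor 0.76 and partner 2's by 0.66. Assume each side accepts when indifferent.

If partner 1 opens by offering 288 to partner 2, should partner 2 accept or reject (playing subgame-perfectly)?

Work out partner 2's continuation value if the offer is rejected.
Round 4 (partner 2 proposes): rejection yields 0 for partner 1; partner 2 offers 0 and keeps 500.
Round 3 (partner 1 proposes): partner 2 can get 500 next round, worth 0.66 × 500 = 330 now. Partner 1 offers 330 and keeps 500 − 330 = 170.
Round 2 (partner 2 proposes): partner 1 can get 170 next round, worth 0.76 × 170 = 129.2 now; partner 2 offers that and keeps 370.8.
So by rejecting in round 1, partner 2 gets 370.8 next round, worth 0.66 × 370.8 = 244.728 now.
Offer 288 ≥ 244.728, so partner 2 accepts.

Accept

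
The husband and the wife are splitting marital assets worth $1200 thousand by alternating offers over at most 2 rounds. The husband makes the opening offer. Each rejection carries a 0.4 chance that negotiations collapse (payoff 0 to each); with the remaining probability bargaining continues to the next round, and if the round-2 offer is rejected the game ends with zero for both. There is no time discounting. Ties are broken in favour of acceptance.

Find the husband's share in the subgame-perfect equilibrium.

480

Round 2 (the wife proposes): rejection yields 0 for the husband; the wife offers 0 and keeps 1200.
Round 1 (the husband proposes): rejecting gives the wife an expected 0.6 × 1200 = 720, so the husband offers 720, keeping 480.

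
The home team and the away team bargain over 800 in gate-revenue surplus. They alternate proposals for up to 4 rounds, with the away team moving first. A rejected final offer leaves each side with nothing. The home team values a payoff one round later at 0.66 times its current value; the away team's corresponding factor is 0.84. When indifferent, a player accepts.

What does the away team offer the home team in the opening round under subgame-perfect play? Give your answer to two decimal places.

Round 4 (the home team proposes): rejection yields 0 for the away team; the home team offers 0 and keeps 800.
Round 3 (the away team proposes): the home team can get 800 next round, worth 0.66 × 800 = 528 now; the away team offers that and keeps 272.
Round 2 (the home team proposes): the away team can get 272 next round, worth 0.84 × 272 = 228.48 now, so the home team offers 228.48, keeping 571.52.
Round 1 (the away team proposes): the home team can get 571.52 next round, worth 0.66 × 571.52 = 377.2032 now; the away team offers that and keeps 422.7968.

377.20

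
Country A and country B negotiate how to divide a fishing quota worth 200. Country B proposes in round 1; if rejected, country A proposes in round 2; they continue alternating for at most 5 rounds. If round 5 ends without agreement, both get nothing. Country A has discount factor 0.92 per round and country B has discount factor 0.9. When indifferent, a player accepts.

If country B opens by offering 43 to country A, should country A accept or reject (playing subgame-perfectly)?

Round 5 (country B proposes): rejection yields 0 for country A; country B offers 0 and keeps 200.
Round 4 (country A proposes): country B can get 200 next round, worth 0.9 × 200 = 180 now; country A offers that and keeps 20.
Round 3 (country B proposes): country A can get 20 next round, worth 0.92 × 20 = 18.4 now, so country B offers 18.4, keeping 181.6.
Round 2 (country A proposes): country B can get 181.6 next round, worth 0.9 × 181.6 = 163.44 now; country A offers that and keeps 36.56.
So by rejecting in round 1, country A gets 36.56 next round, worth 0.92 × 36.56 = 33.6352 now.
Offer 43 ≥ 33.6352, so country A accepts.

Accept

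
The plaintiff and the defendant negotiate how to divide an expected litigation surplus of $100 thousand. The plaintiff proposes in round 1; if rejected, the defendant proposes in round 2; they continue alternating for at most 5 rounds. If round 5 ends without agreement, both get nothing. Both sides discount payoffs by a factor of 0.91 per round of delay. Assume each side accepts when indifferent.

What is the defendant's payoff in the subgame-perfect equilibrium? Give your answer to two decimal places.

Solve by backward induction from round 5.
Round 5 (the plaintiff proposes): rejection yields 0 for the defendant; the plaintiff offers 0 and keeps 100.
Round 4 (the defendant proposes): the plaintiff can get 100 next round, worth 0.91 × 100 = 91 now, so the defendant offers 91, keeping 9.
Round 3 (the plaintiff proposes): the defendant can get 9 next round, worth 0.91 × 9 = 8.19 now; the plaintiff offers that and keeps 91.81.
Round 2 (the defendant proposes): the plaintiff can get 91.81 next round, worth 0.91 × 91.81 = 83.5471 now; the defendant offers that and keeps 16.4529.
Round 1 (the plaintiff proposes): the defendant can get 16.4529 next round, worth 0.91 × 16.4529 = 14.972139 now; the plaintiff offers that and keeps 85.027861.

14.97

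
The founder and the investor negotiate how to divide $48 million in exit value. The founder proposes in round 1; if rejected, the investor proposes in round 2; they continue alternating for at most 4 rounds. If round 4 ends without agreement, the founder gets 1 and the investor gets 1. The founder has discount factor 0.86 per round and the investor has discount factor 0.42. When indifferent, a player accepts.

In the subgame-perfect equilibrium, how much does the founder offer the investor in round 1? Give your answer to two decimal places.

Round 4 (the investor proposes): the founder gets 1 if talks fail, so the investor offers 1 and keeps 47.
Round 3 (the founder proposes): the investor can get 47 next round, worth 0.42 × 47 = 19.74 now, so the founder offers 19.74, keeping 28.26.
Round 2 (the investor proposes): the founder can get 28.26 next round, worth 0.86 × 28.26 = 24.3036 now, so the investor offers 24.3036, keeping 23.6964.
Round 1 (the founder proposes): the investor can get 23.6964 next round, worth 0.42 × 23.6964 = 9.952488 now. The founder offers 9.952488 and keeps 48 − 9.952488 = 38.047512.

9.95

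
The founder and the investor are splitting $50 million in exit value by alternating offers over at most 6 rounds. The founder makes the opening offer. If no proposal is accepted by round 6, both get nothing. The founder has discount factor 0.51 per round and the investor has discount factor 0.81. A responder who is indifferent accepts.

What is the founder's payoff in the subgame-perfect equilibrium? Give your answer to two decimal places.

Round 6 (the investor proposes): the founder will accept anything ≥ 0, so the investor offers 0 and keeps 50.
Round 5 (the founder proposes): the investor can get 50 next round, worth 0.81 × 50 = 40.5 now; the founder offers that and keeps 9.5.
Round 4 (the investor proposes): the founder can get 9.5 next round, worth 0.51 × 9.5 = 4.845 now, so the investor offers 4.845, keeping 45.155.
Round 3 (the founder proposes): the investor can get 45.155 next round, worth 0.81 × 45.155 = 36.57555 now, so the founder offers 36.57555, keeping 13.42445.
Round 2 (the investor proposes): the founder can get 13.42445 next round, worth 0.51 × 13.42445 = 6.8464695 now. The investor offers 6.8464695 and keeps 50 − 6.8464695 = 43.1535305.
Round 1 (the founder proposes): the investor can get 43.1535305 next round, worth 0.81 × 43.1535305 = 34.954359705 now. The founder offers 34.954359705 and keeps 50 − 34.954359705 = 15.045640295.

15.05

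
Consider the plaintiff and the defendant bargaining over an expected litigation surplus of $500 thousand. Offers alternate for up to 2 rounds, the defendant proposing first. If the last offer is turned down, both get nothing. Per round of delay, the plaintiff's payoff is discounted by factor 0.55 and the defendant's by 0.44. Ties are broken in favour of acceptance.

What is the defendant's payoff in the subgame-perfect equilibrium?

Round 2 (the plaintiff proposes): the defendant will accept anything ≥ 0, so the plaintiff offers 0 and keeps 500.
Round 1 (the defendant proposes): the plaintiff can get 500 next round, worth 0.55 × 500 = 275 now. The defendant offers 275 and keeps 500 − 275 = 225.

225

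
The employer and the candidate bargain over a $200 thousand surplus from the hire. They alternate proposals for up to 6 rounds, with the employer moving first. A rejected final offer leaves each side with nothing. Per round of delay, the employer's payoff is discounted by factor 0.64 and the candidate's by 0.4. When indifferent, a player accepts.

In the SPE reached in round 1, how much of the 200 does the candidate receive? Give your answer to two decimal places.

Round 6 (the candidate proposes): rejection yields 0 for the employer; the candidate offers 0 and keeps 200.
Round 5 (the employer proposes): the candidate can get 200 next round, worth 0.4 × 200 = 80 now, so the employer offers 80, keeping 120.
Round 4 (the candidate proposes): the employer can get 120 next round, worth 0.64 × 120 = 76.8 now; the candidate offers that and keeps 123.2.
Round 3 (the employer proposes): the candidate can get 123.2 next round, worth 0.4 × 123.2 = 49.28 now, so the employer offers 49.28, keeping 150.72.
Round 2 (the candidate proposes): the employer can get 150.72 next round, worth 0.64 × 150.72 = 96.4608 now. The candidate offers 96.4608 and keeps 200 − 96.4608 = 103.5392.
Round 1 (the employer proposes): the candidate can get 103.5392 next round, worth 0.4 × 103.5392 = 41.41568 now. The employer offers 41.41568 and keeps 200 − 41.41568 = 158.58432.

41.42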